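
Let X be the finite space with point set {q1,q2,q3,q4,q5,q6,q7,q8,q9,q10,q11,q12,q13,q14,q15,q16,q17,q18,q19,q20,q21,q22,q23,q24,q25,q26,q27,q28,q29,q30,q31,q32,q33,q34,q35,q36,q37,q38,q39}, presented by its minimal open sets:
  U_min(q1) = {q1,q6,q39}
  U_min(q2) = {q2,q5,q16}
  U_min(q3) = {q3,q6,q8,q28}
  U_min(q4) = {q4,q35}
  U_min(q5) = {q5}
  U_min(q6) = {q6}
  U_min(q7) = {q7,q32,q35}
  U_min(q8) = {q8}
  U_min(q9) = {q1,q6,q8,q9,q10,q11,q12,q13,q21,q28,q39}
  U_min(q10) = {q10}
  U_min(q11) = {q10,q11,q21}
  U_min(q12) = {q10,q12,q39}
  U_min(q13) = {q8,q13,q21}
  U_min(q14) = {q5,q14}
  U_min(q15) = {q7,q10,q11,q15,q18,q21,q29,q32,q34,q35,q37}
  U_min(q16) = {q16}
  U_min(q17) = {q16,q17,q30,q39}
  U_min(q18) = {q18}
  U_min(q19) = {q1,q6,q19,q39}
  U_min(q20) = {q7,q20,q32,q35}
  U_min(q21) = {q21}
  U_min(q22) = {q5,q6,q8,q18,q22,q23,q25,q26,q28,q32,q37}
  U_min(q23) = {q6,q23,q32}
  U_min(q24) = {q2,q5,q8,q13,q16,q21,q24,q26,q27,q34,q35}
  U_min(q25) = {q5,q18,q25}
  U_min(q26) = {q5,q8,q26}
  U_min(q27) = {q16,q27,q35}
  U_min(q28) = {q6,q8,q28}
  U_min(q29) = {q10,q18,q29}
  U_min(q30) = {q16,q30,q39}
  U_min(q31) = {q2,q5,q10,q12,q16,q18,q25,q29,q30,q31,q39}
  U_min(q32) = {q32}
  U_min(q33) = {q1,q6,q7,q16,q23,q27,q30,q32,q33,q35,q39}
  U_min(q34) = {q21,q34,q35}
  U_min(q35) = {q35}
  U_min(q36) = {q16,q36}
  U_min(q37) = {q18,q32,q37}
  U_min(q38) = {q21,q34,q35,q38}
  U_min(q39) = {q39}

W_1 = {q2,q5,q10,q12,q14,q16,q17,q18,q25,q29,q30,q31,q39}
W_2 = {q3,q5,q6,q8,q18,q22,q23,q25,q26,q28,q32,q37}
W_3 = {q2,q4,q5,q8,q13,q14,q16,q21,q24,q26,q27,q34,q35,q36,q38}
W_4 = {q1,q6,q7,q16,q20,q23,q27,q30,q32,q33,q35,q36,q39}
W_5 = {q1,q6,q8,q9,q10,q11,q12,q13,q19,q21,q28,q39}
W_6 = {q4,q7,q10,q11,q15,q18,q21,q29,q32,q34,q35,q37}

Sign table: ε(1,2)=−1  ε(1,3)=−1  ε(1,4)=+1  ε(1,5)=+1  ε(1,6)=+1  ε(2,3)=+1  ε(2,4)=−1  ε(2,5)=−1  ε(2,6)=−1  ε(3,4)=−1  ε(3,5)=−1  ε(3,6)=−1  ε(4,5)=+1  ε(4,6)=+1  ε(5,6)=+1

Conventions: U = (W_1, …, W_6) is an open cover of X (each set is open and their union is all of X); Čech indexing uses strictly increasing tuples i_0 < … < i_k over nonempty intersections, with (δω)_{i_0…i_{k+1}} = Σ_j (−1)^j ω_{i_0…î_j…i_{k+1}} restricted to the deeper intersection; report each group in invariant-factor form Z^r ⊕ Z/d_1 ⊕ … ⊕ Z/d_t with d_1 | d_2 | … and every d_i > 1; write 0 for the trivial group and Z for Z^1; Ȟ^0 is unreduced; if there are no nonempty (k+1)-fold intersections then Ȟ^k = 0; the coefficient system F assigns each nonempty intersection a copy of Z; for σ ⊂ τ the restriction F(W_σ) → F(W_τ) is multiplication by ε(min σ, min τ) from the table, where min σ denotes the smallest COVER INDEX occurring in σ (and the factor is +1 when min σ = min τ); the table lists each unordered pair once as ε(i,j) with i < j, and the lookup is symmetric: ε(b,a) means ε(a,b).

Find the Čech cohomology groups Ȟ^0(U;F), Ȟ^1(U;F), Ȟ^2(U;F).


cover nerve:
  W12={q5,q18,q25} W13={q2,q5,q14,q16} W14={q16,q30,q39} W15={q10,q12,q39} W16={q10,q18,q29} W23={q5,q8,q26} W24={q6,q23,q32} W25={q6,q8,q28} W26={q18,q32,q37} W34={q16,q27,q35,q36} W35={q8,q13,q21} W36={q4,q21,q34,q35} W45={q1,q6,q39} W46={q7,q32,q35} W56={q10,q11,q21}
  W123={q5} W126={q18} W134={q16} W145={q39} W156={q10} W235={q8} W245={q6} W246={q32} W346={q35} W356={q21}
C dims 6,15,10; δ0: rk 5, SNF 1^5; δ1: rk 10, SNF 1^9·2
Ȟ^0: (6−5)−0=1 ⇒ Z
Ȟ^1: (15−10)−5=0 ⇒ 0
Ȟ^2: (10−0)−10=0 plus torsion [2] ⇒ Z/2

Ȟ^0 ≅ Z; Ȟ^1 ≅ 0; Ȟ^2 ≅ Z/2


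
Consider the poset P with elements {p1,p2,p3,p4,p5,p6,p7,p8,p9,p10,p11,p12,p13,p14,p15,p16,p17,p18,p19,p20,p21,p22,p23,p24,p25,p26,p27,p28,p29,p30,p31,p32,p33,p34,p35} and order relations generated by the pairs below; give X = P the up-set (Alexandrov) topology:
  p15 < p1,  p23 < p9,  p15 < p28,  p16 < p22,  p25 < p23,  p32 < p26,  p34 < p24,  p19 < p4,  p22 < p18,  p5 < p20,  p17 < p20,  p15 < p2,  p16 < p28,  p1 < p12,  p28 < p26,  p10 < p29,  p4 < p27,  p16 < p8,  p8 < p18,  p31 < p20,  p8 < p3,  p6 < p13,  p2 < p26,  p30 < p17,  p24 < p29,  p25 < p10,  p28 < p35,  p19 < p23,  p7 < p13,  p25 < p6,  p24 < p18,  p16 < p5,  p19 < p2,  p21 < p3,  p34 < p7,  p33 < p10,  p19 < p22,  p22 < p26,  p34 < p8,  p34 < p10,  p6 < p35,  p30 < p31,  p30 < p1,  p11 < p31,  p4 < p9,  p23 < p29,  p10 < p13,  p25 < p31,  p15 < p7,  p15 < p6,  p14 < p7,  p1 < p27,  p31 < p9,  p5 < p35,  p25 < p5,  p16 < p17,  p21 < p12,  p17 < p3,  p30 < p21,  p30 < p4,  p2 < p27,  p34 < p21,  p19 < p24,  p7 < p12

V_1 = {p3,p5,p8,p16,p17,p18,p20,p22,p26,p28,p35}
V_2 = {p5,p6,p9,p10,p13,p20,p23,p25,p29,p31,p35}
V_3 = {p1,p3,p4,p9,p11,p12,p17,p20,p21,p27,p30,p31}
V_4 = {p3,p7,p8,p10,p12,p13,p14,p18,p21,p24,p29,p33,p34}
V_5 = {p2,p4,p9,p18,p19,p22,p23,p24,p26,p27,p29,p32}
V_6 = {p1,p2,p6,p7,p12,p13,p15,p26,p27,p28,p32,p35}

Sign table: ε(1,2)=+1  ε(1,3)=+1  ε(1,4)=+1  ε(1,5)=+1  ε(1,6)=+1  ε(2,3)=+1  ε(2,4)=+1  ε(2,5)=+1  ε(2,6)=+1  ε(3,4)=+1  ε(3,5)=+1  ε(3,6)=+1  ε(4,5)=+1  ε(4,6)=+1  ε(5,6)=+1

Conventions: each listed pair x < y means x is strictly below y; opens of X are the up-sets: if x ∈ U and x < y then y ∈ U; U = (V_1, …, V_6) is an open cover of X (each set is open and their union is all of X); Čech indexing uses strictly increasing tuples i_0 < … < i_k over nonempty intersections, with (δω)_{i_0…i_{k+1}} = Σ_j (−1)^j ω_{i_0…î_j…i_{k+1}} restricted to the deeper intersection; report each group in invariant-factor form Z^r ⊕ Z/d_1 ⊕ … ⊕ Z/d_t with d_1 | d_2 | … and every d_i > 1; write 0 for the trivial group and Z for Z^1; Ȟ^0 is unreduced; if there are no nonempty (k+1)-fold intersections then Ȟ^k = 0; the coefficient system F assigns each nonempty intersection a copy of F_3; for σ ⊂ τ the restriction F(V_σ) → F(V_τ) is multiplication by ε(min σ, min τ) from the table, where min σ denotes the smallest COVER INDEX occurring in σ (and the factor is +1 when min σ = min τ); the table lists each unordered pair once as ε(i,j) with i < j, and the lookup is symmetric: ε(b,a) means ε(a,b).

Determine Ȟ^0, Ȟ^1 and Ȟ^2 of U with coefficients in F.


nonempty intersections:
  V12={p5,p20,p35} V13={p3,p17,p20} V14={p3,p8,p18} V15={p18,p22,p26} V16={p26,p28,p35} V23={p9,p20,p31} V24={p10,p13,p29} V25={p9,p23,p29} V26={p6,p13,p35} V34={p3,p12,p21} V35={p4,p9,p27} V36={p1,p12,p27} V45={p18,p24,p29} V46={p7,p12,p13} V56={p2,p26,p27,p32}
  V123={p20} V126={p35} V134={p3} V145={p18} V156={p26} V235={p9} V245={p29} V246={p13} V346={p12} V356={p27}
C dims 6,15,10; δ0: rk_F3 5; δ1: rk_F3 10
Ȟ^0: (6−5)−0=1 ⇒ Z/3
Ȟ^1: (15−10)−5=0 ⇒ 0
Ȟ^2: (10−0)−10=0 ⇒ 0

Ȟ^0 = Z/3, Ȟ^1 = 0 and Ȟ^2 = 0


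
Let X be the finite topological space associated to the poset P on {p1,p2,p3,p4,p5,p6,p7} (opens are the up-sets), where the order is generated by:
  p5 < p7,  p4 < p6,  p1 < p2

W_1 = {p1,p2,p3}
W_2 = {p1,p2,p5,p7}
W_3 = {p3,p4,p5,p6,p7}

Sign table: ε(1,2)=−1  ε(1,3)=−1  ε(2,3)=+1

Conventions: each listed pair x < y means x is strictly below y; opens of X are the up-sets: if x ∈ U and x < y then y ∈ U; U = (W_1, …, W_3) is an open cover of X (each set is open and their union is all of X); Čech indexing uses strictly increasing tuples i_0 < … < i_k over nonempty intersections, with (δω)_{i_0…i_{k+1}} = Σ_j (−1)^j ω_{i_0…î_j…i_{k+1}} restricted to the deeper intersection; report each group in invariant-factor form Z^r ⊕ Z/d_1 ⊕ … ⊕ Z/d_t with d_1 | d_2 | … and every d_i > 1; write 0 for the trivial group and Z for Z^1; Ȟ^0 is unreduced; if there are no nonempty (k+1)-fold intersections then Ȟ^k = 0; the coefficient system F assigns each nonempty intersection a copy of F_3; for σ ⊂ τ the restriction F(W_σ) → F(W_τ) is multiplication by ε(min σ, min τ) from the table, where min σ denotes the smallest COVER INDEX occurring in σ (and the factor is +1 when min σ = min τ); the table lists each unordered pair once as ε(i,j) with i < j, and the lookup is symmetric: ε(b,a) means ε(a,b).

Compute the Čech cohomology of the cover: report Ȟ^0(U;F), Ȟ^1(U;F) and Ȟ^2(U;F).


Ȟ^0 ≅ Z/3,  Ȟ^1 ≅ Z/3,  Ȟ^2 ≅ 0

intersection data:
  W12={p1,p2} W13={p3} W23={p5,p7}
C dims 3,3; δ0: rk_F3 2
Ȟ^0 = (3 − 2) − 0 = 1, so Ȟ^0 ≅ Z/3
Ȟ^1 = (3 − 0) − 2 = 1, so Ȟ^1 ≅ Z/3
Ȟ^2 = (0 − 0) − 0 = 0, so Ȟ^2 ≅ 0


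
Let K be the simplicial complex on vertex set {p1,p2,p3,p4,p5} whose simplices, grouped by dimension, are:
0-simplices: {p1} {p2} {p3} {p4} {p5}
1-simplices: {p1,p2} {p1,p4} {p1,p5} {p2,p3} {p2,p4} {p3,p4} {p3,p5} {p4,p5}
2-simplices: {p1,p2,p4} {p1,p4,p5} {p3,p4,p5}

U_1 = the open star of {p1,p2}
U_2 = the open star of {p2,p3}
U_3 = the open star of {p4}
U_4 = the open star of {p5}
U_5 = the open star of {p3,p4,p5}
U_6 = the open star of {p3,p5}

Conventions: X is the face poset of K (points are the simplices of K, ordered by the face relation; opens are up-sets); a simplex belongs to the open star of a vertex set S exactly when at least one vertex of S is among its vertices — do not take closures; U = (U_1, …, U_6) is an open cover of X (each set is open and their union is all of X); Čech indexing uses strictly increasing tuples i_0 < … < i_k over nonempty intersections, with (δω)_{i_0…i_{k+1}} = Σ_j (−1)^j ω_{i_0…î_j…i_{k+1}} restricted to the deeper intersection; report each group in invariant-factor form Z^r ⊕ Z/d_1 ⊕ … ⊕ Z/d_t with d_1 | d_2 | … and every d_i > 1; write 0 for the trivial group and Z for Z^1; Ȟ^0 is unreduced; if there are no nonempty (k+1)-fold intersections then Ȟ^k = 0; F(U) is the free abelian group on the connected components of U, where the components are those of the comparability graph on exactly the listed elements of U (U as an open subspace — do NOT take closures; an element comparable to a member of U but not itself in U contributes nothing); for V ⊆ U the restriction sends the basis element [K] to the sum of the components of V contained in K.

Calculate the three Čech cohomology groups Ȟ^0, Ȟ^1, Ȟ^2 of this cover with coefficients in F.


Ȟ^0(U;F) ≅ Z, Ȟ^1(U;F) ≅ Z, Ȟ^2(U;F) ≅ 0

cover nerve:
  U1={{p1},{p2},{p1,p2},{p1,p4},{p1,p5},{p2,p3},{p2,p4},{p1,p2,p4},{p1,p4,p5}} U2={{p2},{p3},{p1,p2},{p2,p3},{p2,p4},{p3,p4},{p3,p5},{p1,p2,p4},{p3,p4,p5}} U3={{p4},{p1,p4},{p2,p4},{p3,p4},{p4,p5},{p1,p2,p4},{p1,p4,p5},{p3,p4,p5}} U4={{p5},{p1,p5},{p3,p5},{p4,p5},{p1,p4,p5},{p3,p4,p5}} U5={{p3},{p4},{p5},{p1,p4},{p1,p5},{p2,p3},{p2,p4},{p3,p4},{p3,p5},{p4,p5},{p1,p2,p4},{p1,p4,p5},{p3,p4,p5}} U6={{p3},{p5},{p1,p5},{p2,p3},{p3,p4},{p3,p5},{p4,p5},{p1,p4,p5},{p3,p4,p5}}
  U12={{p2},{p1,p2},{p2,p3},{p2,p4},{p1,p2,p4}} U13={{p1,p4},{p2,p4},{p1,p2,p4},{p1,p4,p5}} U14={{p1,p5},{p1,p4,p5}} U15={{p1,p4},{p1,p5},{p2,p3},{p2,p4},{p1,p2,p4},{p1,p4,p5}} U16={{p1,p5},{p2,p3},{p1,p4,p5}} U23={{p2,p4},{p3,p4},{p1,p2,p4},{p3,p4,p5}} U24={{p3,p5},{p3,p4,p5}} U25={{p3},{p2,p3},{p2,p4},{p3,p4},{p3,p5},{p1,p2,p4},{p3,p4,p5}} U26={{p3},{p2,p3},{p3,p4},{p3,p5},{p3,p4,p5}} U34={{p4,p5},{p1,p4,p5},{p3,p4,p5}} U35={{p4},{p1,p4},{p2,p4},{p3,p4},{p4,p5},{p1,p2,p4},{p1,p4,p5},{p3,p4,p5}} U36={{p3,p4},{p4,p5},{p1,p4,p5},{p3,p4,p5}} U45={{p5},{p1,p5},{p3,p5},{p4,p5},{p1,p4,p5},{p3,p4,p5}} U46={{p5},{p1,p5},{p3,p5},{p4,p5},{p1,p4,p5},{p3,p4,p5}} U56={{p3},{p5},{p1,p5},{p2,p3},{p3,p4},{p3,p5},{p4,p5},{p1,p4,p5},{p3,p4,p5}}
  U123={{p2,p4},{p1,p2,p4}} U125={{p2,p3},{p2,p4},{p1,p2,p4}} U126={{p2,p3}} U134={{p1,p4,p5}} U135={{p1,p4},{p2,p4},{p1,p2,p4},{p1,p4,p5}} U136={{p1,p4,p5}} U145={{p1,p5},{p1,p4,p5}} U146={{p1,p5},{p1,p4,p5}} U156={{p1,p5},{p2,p3},{p1,p4,p5}} U234={{p3,p4,p5}} U235={{p2,p4},{p3,p4},{p1,p2,p4},{p3,p4,p5}} U236={{p3,p4},{p3,p4,p5}} U245={{p3,p5},{p3,p4,p5}} U246={{p3,p5},{p3,p4,p5}} U256={{p3},{p2,p3},{p3,p4},{p3,p5},{p3,p4,p5}} U345={{p4,p5},{p1,p4,p5},{p3,p4,p5}} U346={{p4,p5},{p1,p4,p5},{p3,p4,p5}} U356={{p3,p4},{p4,p5},{p1,p4,p5},{p3,p4,p5}} U456={{p5},{p1,p5},{p3,p5},{p4,p5},{p1,p4,p5},{p3,p4,p5}}
  U1235={{p2,p4},{p1,p2,p4}} U1256={{p2,p3}} U1345={{p1,p4,p5}} U1346={{p1,p4,p5}} U1356={{p1,p4,p5}} U1456={{p1,p5},{p1,p4,p5}} U2345={{p3,p4,p5}} U2346={{p3,p4,p5}} U2356={{p3,p4},{p3,p4,p5}} U2456={{p3,p5},{p3,p4,p5}} U3456={{p4,p5},{p1,p4,p5},{p3,p4,p5}}
  U13456={{p1,p4,p5}} U23456={{p3,p4,p5}}
components per intersection:
  U1: {{p1},{p2},{p1,p2},{p1,p4},{p1,p5},{p2,p3},{p2,p4},{p1,p2,p4},{p1,p4,p5}}
  U2: {{p2},{p3},{p1,p2},{p2,p3},{p2,p4},{p3,p4},{p3,p5},{p1,p2,p4},{p3,p4,p5}}
  U3: {{p4},{p1,p4},{p2,p4},{p3,p4},{p4,p5},{p1,p2,p4},{p1,p4,p5},{p3,p4,p5}}
  U4: {{p5},{p1,p5},{p3,p5},{p4,p5},{p1,p4,p5},{p3,p4,p5}}
  U5: {{p3},{p4},{p5},{p1,p4},{p1,p5},{p2,p3},{p2,p4},{p3,p4},{p3,p5},{p4,p5},{p1,p2,p4},{p1,p4,p5},{p3,p4,p5}}
  U6: {{p3},{p5},{p1,p5},{p2,p3},{p3,p4},{p3,p5},{p4,p5},{p1,p4,p5},{p3,p4,p5}}
  U12: {{p2},{p1,p2},{p2,p3},{p2,p4},{p1,p2,p4}}
  U13: {{p1,p4},{p2,p4},{p1,p2,p4},{p1,p4,p5}}
  U14: {{p1,p5},{p1,p4,p5}}
  U15: {{p1,p4},{p1,p5},{p2,p4},{p1,p2,p4},{p1,p4,p5}} {{p2,p3}}
  U16: {{p1,p5},{p1,p4,p5}} {{p2,p3}}
  U23: {{p2,p4},{p1,p2,p4}} {{p3,p4},{p3,p4,p5}}
  U24: {{p3,p5},{p3,p4,p5}}
  U25: {{p3},{p2,p3},{p3,p4},{p3,p5},{p3,p4,p5}} {{p2,p4},{p1,p2,p4}}
  U26: {{p3},{p2,p3},{p3,p4},{p3,p5},{p3,p4,p5}}
  U34: {{p4,p5},{p1,p4,p5},{p3,p4,p5}}
  U35: {{p4},{p1,p4},{p2,p4},{p3,p4},{p4,p5},{p1,p2,p4},{p1,p4,p5},{p3,p4,p5}}
  U36: {{p3,p4},{p4,p5},{p1,p4,p5},{p3,p4,p5}}
  U45: {{p5},{p1,p5},{p3,p5},{p4,p5},{p1,p4,p5},{p3,p4,p5}}
  U46: {{p5},{p1,p5},{p3,p5},{p4,p5},{p1,p4,p5},{p3,p4,p5}}
  U56: {{p3},{p5},{p1,p5},{p2,p3},{p3,p4},{p3,p5},{p4,p5},{p1,p4,p5},{p3,p4,p5}}
  U123: {{p2,p4},{p1,p2,p4}}
  U125: {{p2,p3}} {{p2,p4},{p1,p2,p4}}
  U126: {{p2,p3}}
  U134: {{p1,p4,p5}}
  U135: {{p1,p4},{p2,p4},{p1,p2,p4},{p1,p4,p5}}
  U136: {{p1,p4,p5}}
  U145: {{p1,p5},{p1,p4,p5}}
  U146: {{p1,p5},{p1,p4,p5}}
  U156: {{p1,p5},{p1,p4,p5}} {{p2,p3}}
  U234: {{p3,p4,p5}}
  U235: {{p2,p4},{p1,p2,p4}} {{p3,p4},{p3,p4,p5}}
  U236: {{p3,p4},{p3,p4,p5}}
  U245: {{p3,p5},{p3,p4,p5}}
  U246: {{p3,p5},{p3,p4,p5}}
  U256: {{p3},{p2,p3},{p3,p4},{p3,p5},{p3,p4,p5}}
  U345: {{p4,p5},{p1,p4,p5},{p3,p4,p5}}
  U346: {{p4,p5},{p1,p4,p5},{p3,p4,p5}}
  U356: {{p3,p4},{p4,p5},{p1,p4,p5},{p3,p4,p5}}
  U456: {{p5},{p1,p5},{p3,p5},{p4,p5},{p1,p4,p5},{p3,p4,p5}}
  U1235: {{p2,p4},{p1,p2,p4}}
  U1256: {{p2,p3}}
  U1345: {{p1,p4,p5}}
  U1346: {{p1,p4,p5}}
  U1356: {{p1,p4,p5}}
  U1456: {{p1,p5},{p1,p4,p5}}
  U2345: {{p3,p4,p5}}
  U2346: {{p3,p4,p5}}
  U2356: {{p3,p4},{p3,p4,p5}}
  U2456: {{p3,p5},{p3,p4,p5}}
  U3456: {{p4,p5},{p1,p4,p5},{p3,p4,p5}}
  U13456: {{p1,p4,p5}}
  U23456: {{p3,p4,p5}}
C dims 6,19,22,11; δ0: rk 5, SNF 1^5; δ1: rk 13, SNF 1^13; δ2: rk 9, SNF 1^9
Ȟ^0: (6−5)−0=1 ⇒ Z
Ȟ^1: (19−13)−5=1 ⇒ Z
Ȟ^2: (22−9)−13=0 ⇒ 0


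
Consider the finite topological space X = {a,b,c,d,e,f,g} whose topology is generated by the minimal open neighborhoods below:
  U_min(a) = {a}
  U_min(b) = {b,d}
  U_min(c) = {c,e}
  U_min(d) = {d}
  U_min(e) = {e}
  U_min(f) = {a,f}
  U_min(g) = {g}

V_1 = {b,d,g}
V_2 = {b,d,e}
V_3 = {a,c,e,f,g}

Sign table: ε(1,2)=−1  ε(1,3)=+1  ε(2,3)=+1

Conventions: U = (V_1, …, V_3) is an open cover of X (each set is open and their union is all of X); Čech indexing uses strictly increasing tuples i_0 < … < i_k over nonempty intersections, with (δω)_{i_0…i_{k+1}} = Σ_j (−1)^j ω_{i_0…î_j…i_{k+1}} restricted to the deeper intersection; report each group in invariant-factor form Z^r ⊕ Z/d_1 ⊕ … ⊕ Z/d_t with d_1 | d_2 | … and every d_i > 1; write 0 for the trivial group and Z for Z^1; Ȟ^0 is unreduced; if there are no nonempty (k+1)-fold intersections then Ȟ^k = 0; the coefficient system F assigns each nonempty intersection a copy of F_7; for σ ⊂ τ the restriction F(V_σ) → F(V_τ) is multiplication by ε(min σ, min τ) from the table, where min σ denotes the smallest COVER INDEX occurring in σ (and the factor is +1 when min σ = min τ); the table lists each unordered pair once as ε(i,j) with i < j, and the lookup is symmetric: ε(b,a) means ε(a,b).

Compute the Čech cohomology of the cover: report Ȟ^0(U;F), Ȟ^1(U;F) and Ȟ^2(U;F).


nerve simplices:
  V12={b,d} V13={g} V23={e}
C dims 3,3; δ0: rk_F7 3
degree 0: 3−3−0 = 0 → Ȟ^0 ≅ 0
degree 1: 3−0−3 = 0 → Ȟ^1 ≅ 0
degree 2: 0−0−0 = 0 → Ȟ^2 ≅ 0

Ȟ^0 = 0,  Ȟ^1 = 0,  Ȟ^2 = 0


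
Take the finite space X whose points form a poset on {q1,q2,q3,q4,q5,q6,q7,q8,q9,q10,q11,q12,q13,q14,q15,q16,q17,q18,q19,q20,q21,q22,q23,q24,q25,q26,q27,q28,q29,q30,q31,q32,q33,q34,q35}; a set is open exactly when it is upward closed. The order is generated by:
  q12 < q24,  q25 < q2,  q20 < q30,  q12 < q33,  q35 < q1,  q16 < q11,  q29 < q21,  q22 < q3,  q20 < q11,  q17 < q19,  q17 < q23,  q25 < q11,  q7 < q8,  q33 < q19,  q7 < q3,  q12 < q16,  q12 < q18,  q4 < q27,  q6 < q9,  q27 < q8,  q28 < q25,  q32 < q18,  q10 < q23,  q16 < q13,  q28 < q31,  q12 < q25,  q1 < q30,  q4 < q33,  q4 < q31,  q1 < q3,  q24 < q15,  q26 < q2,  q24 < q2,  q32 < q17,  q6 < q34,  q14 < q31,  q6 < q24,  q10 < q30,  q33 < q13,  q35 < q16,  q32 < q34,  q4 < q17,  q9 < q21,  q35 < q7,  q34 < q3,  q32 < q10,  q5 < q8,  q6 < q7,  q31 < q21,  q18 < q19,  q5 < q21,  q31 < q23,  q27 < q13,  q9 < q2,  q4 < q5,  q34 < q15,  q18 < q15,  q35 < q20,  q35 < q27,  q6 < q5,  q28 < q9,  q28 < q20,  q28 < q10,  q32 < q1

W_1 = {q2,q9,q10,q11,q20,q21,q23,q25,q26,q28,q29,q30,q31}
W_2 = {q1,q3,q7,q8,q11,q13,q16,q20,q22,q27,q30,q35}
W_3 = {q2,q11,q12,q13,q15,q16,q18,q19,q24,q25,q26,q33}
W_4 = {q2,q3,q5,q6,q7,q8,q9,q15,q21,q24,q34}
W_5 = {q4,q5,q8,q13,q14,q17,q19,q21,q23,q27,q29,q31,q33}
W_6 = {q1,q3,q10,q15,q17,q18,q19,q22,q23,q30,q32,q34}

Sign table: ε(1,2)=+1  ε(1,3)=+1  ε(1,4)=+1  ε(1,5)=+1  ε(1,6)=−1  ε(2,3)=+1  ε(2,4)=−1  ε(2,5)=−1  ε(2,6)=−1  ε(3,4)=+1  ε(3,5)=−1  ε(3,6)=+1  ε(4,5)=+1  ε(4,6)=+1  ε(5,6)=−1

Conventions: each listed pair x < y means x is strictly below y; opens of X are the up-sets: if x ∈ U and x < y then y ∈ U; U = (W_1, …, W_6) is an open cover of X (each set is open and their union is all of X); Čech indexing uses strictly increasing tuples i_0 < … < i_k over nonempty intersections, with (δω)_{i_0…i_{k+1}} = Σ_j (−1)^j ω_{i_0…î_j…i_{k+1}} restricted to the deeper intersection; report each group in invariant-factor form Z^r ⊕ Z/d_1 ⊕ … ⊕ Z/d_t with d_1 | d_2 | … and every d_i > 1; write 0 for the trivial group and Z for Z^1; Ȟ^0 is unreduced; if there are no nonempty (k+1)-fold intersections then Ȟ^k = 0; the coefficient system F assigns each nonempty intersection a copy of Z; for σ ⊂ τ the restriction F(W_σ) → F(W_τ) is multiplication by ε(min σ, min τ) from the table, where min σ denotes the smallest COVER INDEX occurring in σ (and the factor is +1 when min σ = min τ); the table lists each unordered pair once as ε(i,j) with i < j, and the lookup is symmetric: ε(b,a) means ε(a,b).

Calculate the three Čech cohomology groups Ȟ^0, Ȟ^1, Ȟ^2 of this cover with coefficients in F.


Ȟ^0 = 0; Ȟ^1 = Z/2; Ȟ^2 = Z

intersection data:
  W12={q11,q20,q30} W13={q2,q11,q25,q26} W14={q2,q9,q21} W15={q21,q23,q29,q31} W16={q10,q23,q30} W23={q11,q13,q16} W24={q3,q7,q8} W25={q8,q13,q27} W26={q1,q3,q22,q30} W34={q2,q15,q24} W35={q13,q19,q33} W36={q15,q18,q19} W45={q5,q8,q21} W46={q3,q15,q34} W56={q17,q19,q23}
  W123={q11} W126={q30} W134={q2} W145={q21} W156={q23} W235={q13} W245={q8} W246={q3} W346={q15} W356={q19}
C dims 6,15,10; δ0: rk 6, SNF 1^5·2; δ1: rk 9, SNF 1^9
Ȟ^0 = (6 − 6) − 0 = 0, so Ȟ^0 ≅ 0
Ȟ^1 = (15 − 9) − 6 = 0 plus torsion [2], so Ȟ^1 ≅ Z/2
Ȟ^2 = (10 − 0) − 9 = 1, so Ȟ^2 ≅ Z


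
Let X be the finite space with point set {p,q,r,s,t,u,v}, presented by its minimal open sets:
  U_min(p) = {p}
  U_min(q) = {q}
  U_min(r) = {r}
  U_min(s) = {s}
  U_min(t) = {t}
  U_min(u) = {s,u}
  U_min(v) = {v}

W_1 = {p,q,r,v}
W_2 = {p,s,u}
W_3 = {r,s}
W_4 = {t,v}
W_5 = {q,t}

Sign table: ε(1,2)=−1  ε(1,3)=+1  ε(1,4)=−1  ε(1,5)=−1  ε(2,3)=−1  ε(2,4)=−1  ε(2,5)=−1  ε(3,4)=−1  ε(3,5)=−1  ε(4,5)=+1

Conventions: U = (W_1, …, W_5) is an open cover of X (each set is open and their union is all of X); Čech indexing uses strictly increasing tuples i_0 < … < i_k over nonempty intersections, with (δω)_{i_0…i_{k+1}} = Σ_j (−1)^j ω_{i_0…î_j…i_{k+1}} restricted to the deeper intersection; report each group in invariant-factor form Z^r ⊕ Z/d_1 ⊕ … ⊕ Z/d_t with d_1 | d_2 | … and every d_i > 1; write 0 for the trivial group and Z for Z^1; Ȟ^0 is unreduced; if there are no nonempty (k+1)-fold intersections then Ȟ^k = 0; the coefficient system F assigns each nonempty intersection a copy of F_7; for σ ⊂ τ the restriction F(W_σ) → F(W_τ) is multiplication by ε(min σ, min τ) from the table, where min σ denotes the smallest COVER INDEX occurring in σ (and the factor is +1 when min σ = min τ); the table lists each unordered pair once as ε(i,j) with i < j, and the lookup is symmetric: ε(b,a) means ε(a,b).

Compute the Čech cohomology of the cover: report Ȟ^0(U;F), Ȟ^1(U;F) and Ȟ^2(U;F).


nerve simplices:
  W12={p} W13={r} W14={v} W15={q} W23={s} W45={t}
C dims 5,6; δ0: rk_F7 4
degree 0: 5−4−0 = 1 → Ȟ^0 ≅ Z/7
degree 1: 6−0−4 = 2 → Ȟ^1 ≅ Z/7 ⊕ Z/7
degree 2: 0−0−0 = 0 → Ȟ^2 ≅ 0

Ȟ^0 ≅ Z/7,  Ȟ^1 ≅ Z/7 ⊕ Z/7,  Ȟ^2 ≅ 0


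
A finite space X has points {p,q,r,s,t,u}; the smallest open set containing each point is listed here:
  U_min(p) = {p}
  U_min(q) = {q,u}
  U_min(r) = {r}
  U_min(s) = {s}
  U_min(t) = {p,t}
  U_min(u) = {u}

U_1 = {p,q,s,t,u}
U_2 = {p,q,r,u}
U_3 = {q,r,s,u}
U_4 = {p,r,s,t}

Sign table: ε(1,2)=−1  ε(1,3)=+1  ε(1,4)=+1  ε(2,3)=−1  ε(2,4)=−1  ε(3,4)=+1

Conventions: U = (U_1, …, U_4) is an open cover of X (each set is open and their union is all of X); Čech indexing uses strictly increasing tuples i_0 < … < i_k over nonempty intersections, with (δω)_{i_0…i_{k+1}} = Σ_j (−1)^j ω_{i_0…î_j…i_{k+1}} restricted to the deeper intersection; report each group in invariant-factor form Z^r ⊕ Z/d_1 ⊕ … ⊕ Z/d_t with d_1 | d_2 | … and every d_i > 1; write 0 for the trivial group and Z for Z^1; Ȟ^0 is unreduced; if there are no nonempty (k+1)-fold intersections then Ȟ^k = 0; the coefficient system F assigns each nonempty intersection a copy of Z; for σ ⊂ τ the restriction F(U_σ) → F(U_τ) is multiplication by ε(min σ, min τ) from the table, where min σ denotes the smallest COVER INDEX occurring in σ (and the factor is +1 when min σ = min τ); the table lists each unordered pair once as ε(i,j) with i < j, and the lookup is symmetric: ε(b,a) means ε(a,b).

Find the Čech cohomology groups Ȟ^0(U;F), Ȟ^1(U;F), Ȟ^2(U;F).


nerve of the cover:
  U12={p,q,u} U13={q,s,u} U14={p,s,t} U23={q,r,u} U24={p,r} U34={r,s}
  U123={q,u} U124={p} U134={s} U234={r}
C dims 4,6,4; δ0: rk 3, SNF 1^3; δ1: rk 3, SNF 1^3
Ȟ^0 = (4 − 3) − 0 = 1, so Ȟ^0 ≅ Z
Ȟ^1 = (6 − 3) − 3 = 0, so Ȟ^1 ≅ 0
Ȟ^2 = (4 − 0) − 3 = 1, so Ȟ^2 ≅ Z

Ȟ^0 = Z; Ȟ^1 = 0; Ȟ^2 = Z


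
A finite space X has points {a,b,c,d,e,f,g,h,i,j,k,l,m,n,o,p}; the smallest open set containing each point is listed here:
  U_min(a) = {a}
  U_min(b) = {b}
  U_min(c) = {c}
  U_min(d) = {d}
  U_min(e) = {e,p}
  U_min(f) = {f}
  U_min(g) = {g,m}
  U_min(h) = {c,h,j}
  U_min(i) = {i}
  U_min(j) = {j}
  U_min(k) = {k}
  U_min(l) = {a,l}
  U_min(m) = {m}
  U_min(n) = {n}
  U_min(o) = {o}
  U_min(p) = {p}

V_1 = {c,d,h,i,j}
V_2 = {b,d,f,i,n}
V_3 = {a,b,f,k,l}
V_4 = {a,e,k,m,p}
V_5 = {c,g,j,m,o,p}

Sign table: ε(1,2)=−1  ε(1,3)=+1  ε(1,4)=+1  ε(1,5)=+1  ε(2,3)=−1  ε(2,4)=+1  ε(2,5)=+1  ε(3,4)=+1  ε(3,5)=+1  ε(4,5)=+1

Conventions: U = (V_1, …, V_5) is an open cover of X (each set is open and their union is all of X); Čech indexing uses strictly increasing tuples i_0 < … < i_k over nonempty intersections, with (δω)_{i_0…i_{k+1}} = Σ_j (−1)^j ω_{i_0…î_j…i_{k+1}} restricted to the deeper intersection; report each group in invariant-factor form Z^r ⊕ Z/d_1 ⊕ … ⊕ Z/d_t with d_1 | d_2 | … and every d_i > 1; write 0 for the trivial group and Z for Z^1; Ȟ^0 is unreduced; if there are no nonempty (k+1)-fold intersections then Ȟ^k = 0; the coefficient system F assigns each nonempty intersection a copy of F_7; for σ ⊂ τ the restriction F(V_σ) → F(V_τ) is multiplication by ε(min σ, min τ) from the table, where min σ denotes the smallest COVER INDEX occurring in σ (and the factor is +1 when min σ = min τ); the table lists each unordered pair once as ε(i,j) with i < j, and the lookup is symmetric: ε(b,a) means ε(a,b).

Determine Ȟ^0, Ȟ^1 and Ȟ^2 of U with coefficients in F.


Ȟ^0 ≅ Z/7,  Ȟ^1 ≅ Z/7,  Ȟ^2 ≅ 0

nerve of the cover:
  V12={d,i} V15={c,j} V23={b,f} V34={a,k} V45={m,p}
C dims 5,5; δ0: rk_F7 4
Ȟ^0 = (5 − 4) − 0 = 1, so Ȟ^0 ≅ Z/7
Ȟ^1 = (5 − 0) − 4 = 1, so Ȟ^1 ≅ Z/7
Ȟ^2 = (0 − 0) − 0 = 0, so Ȟ^2 ≅ 0


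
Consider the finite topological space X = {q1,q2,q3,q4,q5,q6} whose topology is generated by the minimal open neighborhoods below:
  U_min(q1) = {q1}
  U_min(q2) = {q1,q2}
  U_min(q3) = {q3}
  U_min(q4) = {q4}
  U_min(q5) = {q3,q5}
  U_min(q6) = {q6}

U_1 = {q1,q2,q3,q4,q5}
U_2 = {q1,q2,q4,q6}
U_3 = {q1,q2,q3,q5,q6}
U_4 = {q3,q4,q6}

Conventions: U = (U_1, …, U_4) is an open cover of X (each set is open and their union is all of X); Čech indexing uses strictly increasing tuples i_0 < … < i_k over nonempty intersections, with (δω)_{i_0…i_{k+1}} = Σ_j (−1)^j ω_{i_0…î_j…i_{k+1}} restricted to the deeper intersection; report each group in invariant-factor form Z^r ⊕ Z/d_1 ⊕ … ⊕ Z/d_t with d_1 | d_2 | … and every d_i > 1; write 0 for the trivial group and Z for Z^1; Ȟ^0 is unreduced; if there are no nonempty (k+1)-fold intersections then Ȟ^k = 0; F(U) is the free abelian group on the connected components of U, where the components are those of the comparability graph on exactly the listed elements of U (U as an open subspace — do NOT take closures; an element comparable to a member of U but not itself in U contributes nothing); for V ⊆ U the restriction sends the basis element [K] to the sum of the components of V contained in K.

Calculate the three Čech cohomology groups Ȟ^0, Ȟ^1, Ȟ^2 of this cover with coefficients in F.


nerve simplices:
  U12={q1,q2,q4} U13={q1,q2,q3,q5} U14={q3,q4} U23={q1,q2,q6} U24={q4,q6} U34={q3,q6}
  U123={q1,q2} U124={q4} U134={q3} U234={q6}
components per intersection:
  U1: {q1,q2} {q3,q5} {q4}
  U2: {q1,q2} {q4} {q6}
  U3: {q1,q2} {q3,q5} {q6}
  U4: {q3} {q4} {q6}
  U12: {q1,q2} {q4}
  U13: {q1,q2} {q3,q5}
  U14: {q3} {q4}
  U23: {q1,q2} {q6}
  U24: {q4} {q6}
  U34: {q3} {q6}
  U123: {q1,q2}
  U124: {q4}
  U134: {q3}
  U234: {q6}
C dims 12,12,4; δ0: rk 8, SNF 1^8; δ1: rk 4, SNF 1^4
degree 0: 12−8−0 = 4 → Ȟ^0 ≅ Z^4
degree 1: 12−4−8 = 0 → Ȟ^1 ≅ 0
degree 2: 4−0−4 = 0 → Ȟ^2 ≅ 0

Ȟ^0 = Z^4, Ȟ^1 = 0 and Ȟ^2 = 0


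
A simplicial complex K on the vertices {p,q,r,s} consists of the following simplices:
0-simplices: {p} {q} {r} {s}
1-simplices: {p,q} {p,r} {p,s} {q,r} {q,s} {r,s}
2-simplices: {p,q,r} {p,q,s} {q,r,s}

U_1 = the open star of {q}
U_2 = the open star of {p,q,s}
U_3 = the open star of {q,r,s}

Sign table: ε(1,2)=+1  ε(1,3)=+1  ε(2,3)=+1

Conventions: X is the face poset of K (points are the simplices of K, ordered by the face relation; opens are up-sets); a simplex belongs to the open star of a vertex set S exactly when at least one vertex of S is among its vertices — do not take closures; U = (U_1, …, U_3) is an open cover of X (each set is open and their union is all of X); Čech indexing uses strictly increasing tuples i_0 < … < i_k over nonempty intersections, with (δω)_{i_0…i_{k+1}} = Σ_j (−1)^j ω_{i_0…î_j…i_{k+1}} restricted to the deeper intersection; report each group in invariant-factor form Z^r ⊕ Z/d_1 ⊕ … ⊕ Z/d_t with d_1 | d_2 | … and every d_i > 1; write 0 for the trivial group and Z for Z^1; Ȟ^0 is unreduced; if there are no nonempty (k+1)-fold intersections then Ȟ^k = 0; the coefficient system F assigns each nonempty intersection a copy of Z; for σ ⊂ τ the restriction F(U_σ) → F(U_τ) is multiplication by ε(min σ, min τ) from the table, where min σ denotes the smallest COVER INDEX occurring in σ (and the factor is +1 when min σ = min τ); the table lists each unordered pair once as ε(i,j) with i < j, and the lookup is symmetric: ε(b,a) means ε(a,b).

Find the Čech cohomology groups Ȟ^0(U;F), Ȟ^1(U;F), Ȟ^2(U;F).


intersection data:
  U1={{q},{p,q},{q,r},{q,s},{p,q,r},{p,q,s},{q,r,s}} U2={{p},{q},{s},{p,q},{p,r},{p,s},{q,r},{q,s},{r,s},{p,q,r},{p,q,s},{q,r,s}} U3={{q},{r},{s},{p,q},{p,r},{p,s},{q,r},{q,s},{r,s},{p,q,r},{p,q,s},{q,r,s}}
  U12={{q},{p,q},{q,r},{q,s},{p,q,r},{p,q,s},{q,r,s}} U13={{q},{p,q},{q,r},{q,s},{p,q,r},{p,q,s},{q,r,s}} U23={{q},{s},{p,q},{p,r},{p,s},{q,r},{q,s},{r,s},{p,q,r},{p,q,s},{q,r,s}}
  U123={{q},{p,q},{q,r},{q,s},{p,q,r},{p,q,s},{q,r,s}}
C dims 3,3,1; δ0: rk 2, SNF 1^2; δ1: rk 1, SNF 1^1
Ȟ^0 = (3 − 2) − 0 = 1, so Ȟ^0 ≅ Z
Ȟ^1 = (3 − 1) − 2 = 0, so Ȟ^1 ≅ 0
Ȟ^2 = (1 − 0) − 1 = 0, so Ȟ^2 ≅ 0

Ȟ^0 = Z, Ȟ^1 = 0, Ȟ^2 = 0


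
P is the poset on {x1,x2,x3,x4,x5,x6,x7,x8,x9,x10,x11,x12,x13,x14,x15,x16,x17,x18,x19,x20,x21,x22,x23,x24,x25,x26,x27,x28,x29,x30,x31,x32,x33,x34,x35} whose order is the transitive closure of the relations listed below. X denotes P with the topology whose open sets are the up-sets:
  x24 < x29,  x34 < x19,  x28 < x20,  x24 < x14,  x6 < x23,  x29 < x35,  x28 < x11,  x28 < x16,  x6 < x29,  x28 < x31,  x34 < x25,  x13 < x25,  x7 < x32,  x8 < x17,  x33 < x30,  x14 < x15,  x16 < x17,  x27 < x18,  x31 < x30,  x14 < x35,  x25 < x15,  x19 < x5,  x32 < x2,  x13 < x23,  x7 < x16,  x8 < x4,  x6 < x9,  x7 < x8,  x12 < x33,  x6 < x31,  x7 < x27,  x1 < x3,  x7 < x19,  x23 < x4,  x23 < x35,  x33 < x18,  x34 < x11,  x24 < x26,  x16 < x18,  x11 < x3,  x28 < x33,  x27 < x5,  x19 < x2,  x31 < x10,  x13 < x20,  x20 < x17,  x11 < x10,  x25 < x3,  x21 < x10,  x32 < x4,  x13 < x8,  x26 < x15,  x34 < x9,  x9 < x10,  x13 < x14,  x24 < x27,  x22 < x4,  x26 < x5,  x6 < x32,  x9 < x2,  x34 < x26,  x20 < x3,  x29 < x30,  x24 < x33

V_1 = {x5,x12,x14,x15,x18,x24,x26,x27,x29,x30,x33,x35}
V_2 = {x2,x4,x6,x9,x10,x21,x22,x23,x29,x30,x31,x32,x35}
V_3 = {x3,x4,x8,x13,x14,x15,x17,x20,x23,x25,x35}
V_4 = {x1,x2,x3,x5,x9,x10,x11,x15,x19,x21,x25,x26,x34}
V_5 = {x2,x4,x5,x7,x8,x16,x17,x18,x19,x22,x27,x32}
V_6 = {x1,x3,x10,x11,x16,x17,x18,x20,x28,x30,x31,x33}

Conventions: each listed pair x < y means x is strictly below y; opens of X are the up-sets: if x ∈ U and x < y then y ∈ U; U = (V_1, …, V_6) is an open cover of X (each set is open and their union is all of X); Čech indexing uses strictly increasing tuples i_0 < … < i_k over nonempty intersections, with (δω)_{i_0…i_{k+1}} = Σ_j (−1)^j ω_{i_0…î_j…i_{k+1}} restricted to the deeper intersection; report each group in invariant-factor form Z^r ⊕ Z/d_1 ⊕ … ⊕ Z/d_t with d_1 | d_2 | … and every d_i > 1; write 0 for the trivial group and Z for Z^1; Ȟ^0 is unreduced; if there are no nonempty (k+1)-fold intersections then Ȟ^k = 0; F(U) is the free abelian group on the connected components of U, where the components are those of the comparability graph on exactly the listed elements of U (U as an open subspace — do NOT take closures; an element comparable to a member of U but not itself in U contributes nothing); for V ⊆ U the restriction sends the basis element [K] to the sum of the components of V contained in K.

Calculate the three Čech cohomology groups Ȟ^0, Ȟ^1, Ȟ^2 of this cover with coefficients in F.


nerve simplices:
  V12={x29,x30,x35} V13={x14,x15,x35} V14={x5,x15,x26} V15={x5,x18,x27} V16={x18,x30,x33} V23={x4,x23,x35} V24={x2,x9,x10,x21} V25={x2,x4,x22,x32} V26={x10,x30,x31} V34={x3,x15,x25} V35={x4,x8,x17} V36={x3,x17,x20} V45={x2,x5,x19} V46={x1,x3,x10,x11} V56={x16,x17,x18}
  V123={x35} V126={x30} V134={x15} V145={x5} V156={x18} V235={x4} V245={x2} V246={x10} V346={x3} V356={x17}
components per intersection:
  V1: {x5,x12,x14,x15,x18,x24,x26,x27,x29,x30,x33,x35}
  V2: {x2,x4,x6,x9,x10,x21,x22,x23,x29,x30,x31,x32,x35}
  V3: {x3,x4,x8,x13,x14,x15,x17,x20,x23,x25,x35}
  V4: {x1,x2,x3,x5,x9,x10,x11,x15,x19,x21,x25,x26,x34}
  V5: {x2,x4,x5,x7,x8,x16,x17,x18,x19,x22,x27,x32}
  V6: {x1,x3,x10,x11,x16,x17,x18,x20,x28,x30,x31,x33}
  V12: {x29,x30,x35}
  V13: {x14,x15,x35}
  V14: {x5,x15,x26}
  V15: {x5,x18,x27}
  V16: {x18,x30,x33}
  V23: {x4,x23,x35}
  V24: {x2,x9,x10,x21}
  V25: {x2,x4,x22,x32}
  V26: {x10,x30,x31}
  V34: {x3,x15,x25}
  V35: {x4,x8,x17}
  V36: {x3,x17,x20}
  V45: {x2,x5,x19}
  V46: {x1,x3,x10,x11}
  V56: {x16,x17,x18}
  V123: {x35}
  V126: {x30}
  V134: {x15}
  V145: {x5}
  V156: {x18}
  V235: {x4}
  V245: {x2}
  V246: {x10}
  V346: {x3}
  V356: {x17}
C dims 6,15,10; δ0: rk 5, SNF 1^5; δ1: rk 10, SNF 1^9·2
degree 0: 6−5−0 = 1 → Ȟ^0 ≅ Z
degree 1: 15−10−5 = 0 → Ȟ^1 ≅ 0
degree 2: 10−0−10 = 0 plus torsion [2] → Ȟ^2 ≅ Z/2

Ȟ^0 ≅ Z; Ȟ^1 ≅ 0; Ȟ^2 ≅ Z/2


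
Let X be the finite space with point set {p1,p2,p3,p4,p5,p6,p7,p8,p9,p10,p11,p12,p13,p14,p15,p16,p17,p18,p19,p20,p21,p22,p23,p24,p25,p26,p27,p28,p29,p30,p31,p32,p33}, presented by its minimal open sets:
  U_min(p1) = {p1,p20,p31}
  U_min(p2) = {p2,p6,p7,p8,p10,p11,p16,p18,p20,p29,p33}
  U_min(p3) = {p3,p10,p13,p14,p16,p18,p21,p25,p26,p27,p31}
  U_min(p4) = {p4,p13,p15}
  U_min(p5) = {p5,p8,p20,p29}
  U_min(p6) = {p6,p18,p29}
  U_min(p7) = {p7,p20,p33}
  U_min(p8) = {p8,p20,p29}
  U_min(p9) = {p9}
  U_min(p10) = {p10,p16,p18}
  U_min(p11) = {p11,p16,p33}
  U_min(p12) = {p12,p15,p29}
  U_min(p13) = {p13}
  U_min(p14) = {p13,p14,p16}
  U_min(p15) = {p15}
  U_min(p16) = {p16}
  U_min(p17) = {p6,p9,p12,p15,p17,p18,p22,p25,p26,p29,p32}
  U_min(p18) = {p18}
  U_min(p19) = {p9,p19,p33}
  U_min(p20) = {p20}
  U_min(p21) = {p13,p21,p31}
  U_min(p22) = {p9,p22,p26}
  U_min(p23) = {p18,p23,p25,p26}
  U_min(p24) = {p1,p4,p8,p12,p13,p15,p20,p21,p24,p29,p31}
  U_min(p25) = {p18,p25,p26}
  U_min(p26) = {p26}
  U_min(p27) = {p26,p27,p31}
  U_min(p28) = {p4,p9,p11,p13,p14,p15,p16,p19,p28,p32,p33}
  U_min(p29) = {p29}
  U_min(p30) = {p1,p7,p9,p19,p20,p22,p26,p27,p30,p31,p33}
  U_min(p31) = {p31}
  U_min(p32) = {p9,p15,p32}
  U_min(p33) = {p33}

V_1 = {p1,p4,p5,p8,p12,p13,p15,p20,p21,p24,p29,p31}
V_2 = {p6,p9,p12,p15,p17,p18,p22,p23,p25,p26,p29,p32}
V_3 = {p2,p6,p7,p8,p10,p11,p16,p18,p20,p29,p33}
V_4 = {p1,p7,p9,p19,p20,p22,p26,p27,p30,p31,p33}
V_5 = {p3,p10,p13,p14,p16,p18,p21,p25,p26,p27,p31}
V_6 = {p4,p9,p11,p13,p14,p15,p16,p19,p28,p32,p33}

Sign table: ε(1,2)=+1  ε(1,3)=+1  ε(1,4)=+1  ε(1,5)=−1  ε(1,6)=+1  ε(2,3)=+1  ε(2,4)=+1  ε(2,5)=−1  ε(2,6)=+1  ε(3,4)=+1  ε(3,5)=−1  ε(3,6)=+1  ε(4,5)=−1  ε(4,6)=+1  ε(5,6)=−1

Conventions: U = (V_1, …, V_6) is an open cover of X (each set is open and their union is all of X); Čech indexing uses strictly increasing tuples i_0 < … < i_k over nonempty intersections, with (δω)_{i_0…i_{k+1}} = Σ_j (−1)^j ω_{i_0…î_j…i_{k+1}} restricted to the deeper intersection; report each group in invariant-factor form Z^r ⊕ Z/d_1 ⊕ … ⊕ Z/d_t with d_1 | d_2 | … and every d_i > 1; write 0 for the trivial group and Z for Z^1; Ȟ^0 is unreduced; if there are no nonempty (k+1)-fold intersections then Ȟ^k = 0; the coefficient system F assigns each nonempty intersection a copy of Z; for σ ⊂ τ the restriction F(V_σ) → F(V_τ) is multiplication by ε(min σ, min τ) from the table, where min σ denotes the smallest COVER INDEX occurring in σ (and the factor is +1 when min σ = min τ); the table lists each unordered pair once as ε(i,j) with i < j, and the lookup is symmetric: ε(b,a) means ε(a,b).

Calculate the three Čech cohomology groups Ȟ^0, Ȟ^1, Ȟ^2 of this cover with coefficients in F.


Ȟ^0(U;F) ≅ Z,  Ȟ^1(U;F) ≅ 0,  Ȟ^2(U;F) ≅ Z/2

nerve simplices:
  V12={p12,p15,p29} V13={p8,p20,p29} V14={p1,p20,p31} V15={p13,p21,p31} V16={p4,p13,p15} V23={p6,p18,p29} V24={p9,p22,p26} V25={p18,p25,p26} V26={p9,p15,p32} V34={p7,p20,p33} V35={p10,p16,p18} V36={p11,p16,p33} V45={p26,p27,p31} V46={p9,p19,p33} V56={p13,p14,p16}
  V123={p29} V126={p15} V134={p20} V145={p31} V156={p13} V235={p18} V245={p26} V246={p9} V346={p33} V356={p16}
C dims 6,15,10; δ0: rk 5, SNF 1^5; δ1: rk 10, SNF 1^9·2
degree 0: 6−5−0 = 1 → Ȟ^0 ≅ Z
degree 1: 15−10−5 = 0 → Ȟ^1 ≅ 0
degree 2: 10−0−10 = 0 plus torsion [2] → Ȟ^2 ≅ Z/2


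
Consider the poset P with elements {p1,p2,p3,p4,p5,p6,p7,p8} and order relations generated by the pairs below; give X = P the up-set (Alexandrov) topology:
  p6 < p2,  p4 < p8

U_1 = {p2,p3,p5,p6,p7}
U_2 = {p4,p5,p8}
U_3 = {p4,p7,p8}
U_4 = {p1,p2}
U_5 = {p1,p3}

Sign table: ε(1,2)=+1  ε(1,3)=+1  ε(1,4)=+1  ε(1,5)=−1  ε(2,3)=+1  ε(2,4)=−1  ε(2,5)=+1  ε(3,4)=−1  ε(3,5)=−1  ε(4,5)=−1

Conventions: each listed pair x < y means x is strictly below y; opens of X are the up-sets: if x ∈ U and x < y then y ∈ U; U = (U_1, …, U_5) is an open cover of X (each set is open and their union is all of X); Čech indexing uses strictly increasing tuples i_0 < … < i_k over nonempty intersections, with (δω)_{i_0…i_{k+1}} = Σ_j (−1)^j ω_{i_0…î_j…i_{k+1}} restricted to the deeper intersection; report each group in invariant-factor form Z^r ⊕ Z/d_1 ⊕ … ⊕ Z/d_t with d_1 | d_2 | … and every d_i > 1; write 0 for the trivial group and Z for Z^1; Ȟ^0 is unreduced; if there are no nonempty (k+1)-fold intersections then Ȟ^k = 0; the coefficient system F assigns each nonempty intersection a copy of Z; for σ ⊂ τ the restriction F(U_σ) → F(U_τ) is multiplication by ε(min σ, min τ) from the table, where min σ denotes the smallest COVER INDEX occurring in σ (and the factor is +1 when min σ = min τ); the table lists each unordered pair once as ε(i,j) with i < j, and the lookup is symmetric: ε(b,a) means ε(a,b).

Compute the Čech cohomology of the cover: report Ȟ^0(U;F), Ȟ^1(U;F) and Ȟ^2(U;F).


Ȟ^0(U;F) ≅ Z, Ȟ^1(U;F) ≅ Z^2, Ȟ^2(U;F) ≅ 0

nerve simplices:
  U12={p5} U13={p7} U14={p2} U15={p3} U23={p4,p8} U45={p1}
C dims 5,6; δ0: rk 4, SNF 1^4
degree 0: 5−4−0 = 1 → Ȟ^0 ≅ Z
degree 1: 6−0−4 = 2 → Ȟ^1 ≅ Z^2
degree 2: 0−0−0 = 0 → Ȟ^2 ≅ 0


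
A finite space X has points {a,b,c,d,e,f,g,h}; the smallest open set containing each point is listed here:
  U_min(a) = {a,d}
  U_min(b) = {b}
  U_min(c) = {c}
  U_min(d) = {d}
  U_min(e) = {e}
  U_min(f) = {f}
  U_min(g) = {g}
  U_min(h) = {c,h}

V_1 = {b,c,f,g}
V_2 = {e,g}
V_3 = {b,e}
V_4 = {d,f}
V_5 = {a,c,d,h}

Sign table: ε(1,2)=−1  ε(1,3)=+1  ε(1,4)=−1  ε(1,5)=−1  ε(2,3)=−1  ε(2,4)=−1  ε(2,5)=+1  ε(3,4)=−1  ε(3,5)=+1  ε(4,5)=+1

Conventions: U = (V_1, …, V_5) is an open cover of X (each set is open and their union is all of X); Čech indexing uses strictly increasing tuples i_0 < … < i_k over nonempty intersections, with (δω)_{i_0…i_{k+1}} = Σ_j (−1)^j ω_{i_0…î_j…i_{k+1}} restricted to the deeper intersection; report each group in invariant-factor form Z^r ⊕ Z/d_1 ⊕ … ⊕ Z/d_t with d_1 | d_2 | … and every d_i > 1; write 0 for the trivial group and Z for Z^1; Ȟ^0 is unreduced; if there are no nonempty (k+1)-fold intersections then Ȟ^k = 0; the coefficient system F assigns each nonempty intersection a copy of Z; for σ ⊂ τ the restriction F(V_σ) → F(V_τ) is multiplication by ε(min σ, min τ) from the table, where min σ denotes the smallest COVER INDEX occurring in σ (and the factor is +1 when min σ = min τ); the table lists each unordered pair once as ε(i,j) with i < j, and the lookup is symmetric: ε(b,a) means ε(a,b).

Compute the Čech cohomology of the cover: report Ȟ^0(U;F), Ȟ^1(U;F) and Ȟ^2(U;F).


Ȟ^0(U;F) ≅ Z,  Ȟ^1(U;F) ≅ Z^2,  Ȟ^2(U;F) ≅ 0

nonempty intersections:
  V12={g} V13={b} V14={f} V15={c} V23={e} V45={d}
C dims 5,6; δ0: rk 4, SNF 1^4
Ȟ^0: (5−4)−0=1 ⇒ Z
Ȟ^1: (6−0)−4=2 ⇒ Z^2
Ȟ^2: (0−0)−0=0 ⇒ 0


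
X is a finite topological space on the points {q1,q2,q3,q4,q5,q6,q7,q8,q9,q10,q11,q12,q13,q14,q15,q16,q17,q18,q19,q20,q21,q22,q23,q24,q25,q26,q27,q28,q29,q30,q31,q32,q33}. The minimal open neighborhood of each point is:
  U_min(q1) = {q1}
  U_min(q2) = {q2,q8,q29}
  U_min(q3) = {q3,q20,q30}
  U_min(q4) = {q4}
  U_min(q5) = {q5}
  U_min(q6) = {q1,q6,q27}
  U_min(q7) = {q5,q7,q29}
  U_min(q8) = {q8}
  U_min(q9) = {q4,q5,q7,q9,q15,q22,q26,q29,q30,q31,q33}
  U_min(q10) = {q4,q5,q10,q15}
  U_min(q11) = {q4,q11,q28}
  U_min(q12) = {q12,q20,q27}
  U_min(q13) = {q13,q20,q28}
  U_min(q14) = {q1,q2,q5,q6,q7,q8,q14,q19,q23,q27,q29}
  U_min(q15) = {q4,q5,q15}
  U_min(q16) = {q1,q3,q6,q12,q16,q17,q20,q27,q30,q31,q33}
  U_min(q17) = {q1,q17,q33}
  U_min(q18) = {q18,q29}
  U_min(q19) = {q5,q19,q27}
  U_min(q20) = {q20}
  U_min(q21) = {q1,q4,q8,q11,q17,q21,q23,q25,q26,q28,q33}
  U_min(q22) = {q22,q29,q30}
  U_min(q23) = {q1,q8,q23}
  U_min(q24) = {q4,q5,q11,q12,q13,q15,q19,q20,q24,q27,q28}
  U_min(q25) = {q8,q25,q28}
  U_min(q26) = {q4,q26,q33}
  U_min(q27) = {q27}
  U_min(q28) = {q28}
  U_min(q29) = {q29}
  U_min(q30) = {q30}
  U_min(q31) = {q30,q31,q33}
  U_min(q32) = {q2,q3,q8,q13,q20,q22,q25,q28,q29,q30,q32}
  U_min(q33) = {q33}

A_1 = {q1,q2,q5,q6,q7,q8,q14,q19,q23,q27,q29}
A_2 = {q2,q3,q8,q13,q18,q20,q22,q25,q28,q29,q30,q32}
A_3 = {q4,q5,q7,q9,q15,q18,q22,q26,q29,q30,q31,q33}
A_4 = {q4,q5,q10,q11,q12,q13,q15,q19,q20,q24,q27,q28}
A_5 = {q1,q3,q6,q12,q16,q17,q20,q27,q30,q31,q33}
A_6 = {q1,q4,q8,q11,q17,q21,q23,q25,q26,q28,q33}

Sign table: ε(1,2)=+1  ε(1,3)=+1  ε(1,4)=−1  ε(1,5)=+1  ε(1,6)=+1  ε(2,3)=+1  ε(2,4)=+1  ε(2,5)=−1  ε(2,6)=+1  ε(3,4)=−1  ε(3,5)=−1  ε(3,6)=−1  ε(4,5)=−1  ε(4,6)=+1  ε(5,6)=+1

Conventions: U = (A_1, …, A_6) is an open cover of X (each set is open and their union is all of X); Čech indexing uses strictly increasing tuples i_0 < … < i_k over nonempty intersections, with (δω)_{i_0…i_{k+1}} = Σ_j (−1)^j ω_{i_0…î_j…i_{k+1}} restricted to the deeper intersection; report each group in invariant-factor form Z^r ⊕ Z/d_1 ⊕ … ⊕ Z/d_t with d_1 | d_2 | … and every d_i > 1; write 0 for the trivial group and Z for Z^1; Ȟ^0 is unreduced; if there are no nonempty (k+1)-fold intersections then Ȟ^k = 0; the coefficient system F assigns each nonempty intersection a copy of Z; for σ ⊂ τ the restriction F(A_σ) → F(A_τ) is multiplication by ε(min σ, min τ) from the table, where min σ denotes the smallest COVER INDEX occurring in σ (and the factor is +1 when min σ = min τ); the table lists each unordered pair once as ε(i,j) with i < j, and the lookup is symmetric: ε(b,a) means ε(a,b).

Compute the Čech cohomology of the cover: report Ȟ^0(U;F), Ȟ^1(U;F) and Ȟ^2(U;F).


intersection data:
  A12={q2,q8,q29} A13={q5,q7,q29} A14={q5,q19,q27} A15={q1,q6,q27} A16={q1,q8,q23} A23={q18,q22,q29,q30} A24={q13,q20,q28} A25={q3,q20,q30} A26={q8,q25,q28} A34={q4,q5,q15} A35={q30,q31,q33} A36={q4,q26,q33} A45={q12,q20,q27} A46={q4,q11,q28} A56={q1,q17,q33}
  A123={q29} A126={q8} A134={q5} A145={q27} A156={q1} A235={q30} A245={q20} A246={q28} A346={q4} A356={q33}
C dims 6,15,10; δ0: rk 6, SNF 1^5·2; δ1: rk 9, SNF 1^9
Ȟ^0 = (6 − 6) − 0 = 0, so Ȟ^0 ≅ 0
Ȟ^1 = (15 − 9) − 6 = 0 plus torsion [2], so Ȟ^1 ≅ Z/2
Ȟ^2 = (10 − 0) − 9 = 1, so Ȟ^2 ≅ Z

Ȟ^0 = 0, Ȟ^1 = Z/2, Ȟ^2 = Z
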